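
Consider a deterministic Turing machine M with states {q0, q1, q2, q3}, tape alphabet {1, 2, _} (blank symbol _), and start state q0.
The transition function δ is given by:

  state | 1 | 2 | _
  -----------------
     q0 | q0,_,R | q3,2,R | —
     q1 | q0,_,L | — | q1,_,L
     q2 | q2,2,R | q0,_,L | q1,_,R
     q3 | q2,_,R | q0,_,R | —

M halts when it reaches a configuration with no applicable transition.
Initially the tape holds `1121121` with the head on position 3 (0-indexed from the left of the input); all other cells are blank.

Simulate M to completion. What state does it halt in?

q1

q0 | 112[1]121__   read 1 → write _, move R, go to q0
q0 | 112_[1]21__   read 1 → write _, move R, go to q0
q0 | 112__[2]1__   read 2 → write 2, move R, go to q3
q3 | 112__2[1]__   read 1 → write _, move R, go to q2
q2 | 112__2_[_]_   read _ → write _, move R, go to q1
q1 | 112__2__[_]   read _ → write _, move L, go to q1
q1 | 112__2_[_]_   read _ → write _, move L, go to q1
q1 | 112__2[_]__   read _ → write _, move L, go to q1
q1 | 112__[2]___
No transition is defined for (q1, 2); M halts in state q1.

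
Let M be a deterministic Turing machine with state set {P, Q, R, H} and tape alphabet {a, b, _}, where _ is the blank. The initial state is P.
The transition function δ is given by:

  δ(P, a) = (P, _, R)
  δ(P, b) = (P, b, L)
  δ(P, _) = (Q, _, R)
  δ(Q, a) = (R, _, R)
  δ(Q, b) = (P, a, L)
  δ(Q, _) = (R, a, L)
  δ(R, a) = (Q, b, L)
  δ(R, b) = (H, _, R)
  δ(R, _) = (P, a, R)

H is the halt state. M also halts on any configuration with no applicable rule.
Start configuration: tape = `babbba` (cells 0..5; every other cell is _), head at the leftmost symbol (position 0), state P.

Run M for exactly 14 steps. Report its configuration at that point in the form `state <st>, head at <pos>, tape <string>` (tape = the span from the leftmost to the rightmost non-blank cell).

state R, head at 2, tape a__bbba

state=P head=0 tape=_[b]abbba   (P,b)→(P,b,L)
state=P head=-1 tape=[_]babbba   (P,_)→(Q,_,R)
state=Q head=0 tape=_[b]abbba   (Q,b)→(P,a,L)
state=P head=-1 tape=[_]aabbba   (P,_)→(Q,_,R)
state=Q head=0 tape=_[a]abbba   (Q,a)→(R,_,R)
state=R head=1 tape=__[a]bbba   (R,a)→(Q,b,L)
state=Q head=0 tape=_[_]bbbba   (Q,_)→(R,a,L)
state=R head=-1 tape=[_]abbbba   (R,_)→(P,a,R)
state=P head=0 tape=a[a]bbbba   (P,a)→(P,_,R)
state=P head=1 tape=a_[b]bbba   (P,b)→(P,b,L)
state=P head=0 tape=a[_]bbbba   (P,_)→(Q,_,R)
state=Q head=1 tape=a_[b]bbba   (Q,b)→(P,a,L)
state=P head=0 tape=a[_]abbba   (P,_)→(Q,_,R)
state=Q head=1 tape=a_[a]bbba   (Q,a)→(R,_,R)
state=R head=2 tape=a__[b]bba
After 14 steps: state R, head at 2, tape a__bbba.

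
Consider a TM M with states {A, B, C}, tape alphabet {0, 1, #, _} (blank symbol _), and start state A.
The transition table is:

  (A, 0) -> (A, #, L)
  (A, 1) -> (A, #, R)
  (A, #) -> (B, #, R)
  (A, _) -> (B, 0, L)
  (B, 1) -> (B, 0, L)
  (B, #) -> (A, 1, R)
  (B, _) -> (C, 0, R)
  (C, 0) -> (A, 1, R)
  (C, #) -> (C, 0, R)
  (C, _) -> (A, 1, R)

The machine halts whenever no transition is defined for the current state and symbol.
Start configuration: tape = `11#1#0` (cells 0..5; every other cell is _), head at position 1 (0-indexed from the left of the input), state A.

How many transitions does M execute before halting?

15

state=A head=1 tape=1[1]#1#0___   (A,1)→(A,#,R)
state=A head=2 tape=1#[#]1#0___   (A,#)→(B,#,R)
state=B head=3 tape=1##[1]#0___   (B,1)→(B,0,L)
state=B head=2 tape=1#[#]0#0___   (B,#)→(A,1,R)
state=A head=3 tape=1#1[0]#0___   (A,0)→(A,#,L)
state=A head=2 tape=1#[1]##0___   (A,1)→(A,#,R)
state=A head=3 tape=1##[#]#0___   (A,#)→(B,#,R)
state=B head=4 tape=1###[#]0___   (B,#)→(A,1,R)
state=A head=5 tape=1###1[0]___   (A,0)→(A,#,L)
state=A head=4 tape=1###[1]#___   (A,1)→(A,#,R)
state=A head=5 tape=1####[#]___   (A,#)→(B,#,R)
state=B head=6 tape=1#####[_]__   (B,_)→(C,0,R)
state=C head=7 tape=1#####0[_]_   (C,_)→(A,1,R)
state=A head=8 tape=1#####01[_]   (A,_)→(B,0,L)
state=B head=7 tape=1#####0[1]0   (B,1)→(B,0,L)
state=B head=6 tape=1#####[0]00
M halts after 15 transitions.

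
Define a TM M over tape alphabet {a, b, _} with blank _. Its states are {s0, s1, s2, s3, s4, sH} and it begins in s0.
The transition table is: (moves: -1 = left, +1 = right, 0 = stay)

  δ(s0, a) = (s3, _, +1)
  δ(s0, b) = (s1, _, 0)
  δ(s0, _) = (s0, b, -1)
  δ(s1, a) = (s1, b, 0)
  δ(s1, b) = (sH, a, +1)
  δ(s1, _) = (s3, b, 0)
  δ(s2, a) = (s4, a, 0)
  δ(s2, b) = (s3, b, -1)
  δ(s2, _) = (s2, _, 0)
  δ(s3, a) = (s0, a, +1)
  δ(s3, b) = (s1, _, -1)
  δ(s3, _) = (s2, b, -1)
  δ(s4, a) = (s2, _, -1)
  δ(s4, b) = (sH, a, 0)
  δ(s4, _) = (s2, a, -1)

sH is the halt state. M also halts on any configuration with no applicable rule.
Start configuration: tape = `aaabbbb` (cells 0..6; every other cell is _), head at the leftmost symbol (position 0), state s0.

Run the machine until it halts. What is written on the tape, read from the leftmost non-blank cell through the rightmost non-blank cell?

a__bbb

state=s0 head=0 tape=[a]aabbbb   (s0,a)→(s3,_,+1)
state=s3 head=1 tape=_[a]abbbb   (s3,a)→(s0,a,+1)
state=s0 head=2 tape=_a[a]bbbb   (s0,a)→(s3,_,+1)
state=s3 head=3 tape=_a_[b]bbb   (s3,b)→(s1,_,-1)
state=s1 head=2 tape=_a[_]_bbb   (s1,_)→(s3,b,0)
state=s3 head=2 tape=_a[b]_bbb   (s3,b)→(s1,_,-1)
state=s1 head=1 tape=_[a]__bbb   (s1,a)→(s1,b,0)
state=s1 head=1 tape=_[b]__bbb   (s1,b)→(sH,a,+1)
state=sH head=2 tape=_a[_]_bbb
The non-blank tape span at halt is a__bbb.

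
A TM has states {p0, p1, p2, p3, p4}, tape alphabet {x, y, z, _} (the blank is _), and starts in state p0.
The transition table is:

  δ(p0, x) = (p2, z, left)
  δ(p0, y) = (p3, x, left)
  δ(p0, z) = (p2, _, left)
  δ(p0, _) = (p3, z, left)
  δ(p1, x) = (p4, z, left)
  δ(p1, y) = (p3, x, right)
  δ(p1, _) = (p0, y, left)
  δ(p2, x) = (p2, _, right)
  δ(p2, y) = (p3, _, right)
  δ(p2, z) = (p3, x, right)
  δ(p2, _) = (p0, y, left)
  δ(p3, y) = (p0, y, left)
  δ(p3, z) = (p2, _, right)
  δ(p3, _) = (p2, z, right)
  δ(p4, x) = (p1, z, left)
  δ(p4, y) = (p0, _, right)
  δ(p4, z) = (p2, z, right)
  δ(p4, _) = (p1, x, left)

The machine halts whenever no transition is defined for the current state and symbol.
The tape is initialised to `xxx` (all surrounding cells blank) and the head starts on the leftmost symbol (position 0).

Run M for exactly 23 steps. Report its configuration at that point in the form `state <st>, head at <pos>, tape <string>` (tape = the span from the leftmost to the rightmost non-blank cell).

p0 | ___[x]xx___   read x → write z, move left, go to p2
p2 | __[_]zxx___   read _ → write y, move left, go to p0
p0 | _[_]yzxx___   read _ → write z, move left, go to p3
p3 | [_]zyzxx___   read _ → write z, move right, go to p2
p2 | z[z]yzxx___   read z → write x, move right, go to p3
p3 | zx[y]zxx___   read y → write y, move left, go to p0
p0 | z[x]yzxx___   read x → write z, move left, go to p2
p2 | [z]zyzxx___   read z → write x, move right, go to p3
p3 | x[z]yzxx___   read z → write _, move right, go to p2
p2 | x_[y]zxx___   read y → write _, move right, go to p3
p3 | x__[z]xx___   read z → write _, move right, go to p2
p2 | x___[x]x___   read x → write _, move right, go to p2
p2 | x____[x]___   read x → write _, move right, go to p2
p2 | x_____[_]__   read _ → write y, move left, go to p0
p0 | x____[_]y__   read _ → write z, move left, go to p3
p3 | x___[_]zy__   read _ → write z, move right, go to p2
p2 | x___z[z]y__   read z → write x, move right, go to p3
p3 | x___zx[y]__   read y → write y, move left, go to p0
p0 | x___z[x]y__   read x → write z, move left, go to p2
p2 | x___[z]zy__   read z → write x, move right, go to p3
p3 | x___x[z]y__   read z → write _, move right, go to p2
p2 | x___x_[y]__   read y → write _, move right, go to p3
p3 | x___x__[_]_   read _ → write z, move right, go to p2
p2 | x___x__z[_]
After 23 steps: state p2, head at 5, tape x___x__z.

state p2, head at 5, tape x___x__z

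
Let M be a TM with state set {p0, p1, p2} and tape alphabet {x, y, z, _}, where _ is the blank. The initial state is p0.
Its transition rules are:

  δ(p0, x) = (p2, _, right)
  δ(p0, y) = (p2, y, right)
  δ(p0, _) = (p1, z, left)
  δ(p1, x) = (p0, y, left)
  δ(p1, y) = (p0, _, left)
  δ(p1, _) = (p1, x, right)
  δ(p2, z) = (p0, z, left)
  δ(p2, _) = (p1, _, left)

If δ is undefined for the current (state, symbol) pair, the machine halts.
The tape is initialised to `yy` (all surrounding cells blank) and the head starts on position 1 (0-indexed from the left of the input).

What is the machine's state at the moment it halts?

p0 | __y[y]_   read y → write y, move right, go to p2
p2 | __yy[_]   read _ → write _, move left, go to p1
p1 | __y[y]_   read y → write _, move left, go to p0
p0 | __[y]__   read y → write y, move right, go to p2
p2 | __y[_]_   read _ → write _, move left, go to p1
p1 | __[y]__   read y → write _, move left, go to p0
p0 | _[_]___   read _ → write z, move left, go to p1
p1 | [_]z___   read _ → write x, move right, go to p1
p1 | x[z]___
No transition is defined for (p1, z); M halts in state p1.

p1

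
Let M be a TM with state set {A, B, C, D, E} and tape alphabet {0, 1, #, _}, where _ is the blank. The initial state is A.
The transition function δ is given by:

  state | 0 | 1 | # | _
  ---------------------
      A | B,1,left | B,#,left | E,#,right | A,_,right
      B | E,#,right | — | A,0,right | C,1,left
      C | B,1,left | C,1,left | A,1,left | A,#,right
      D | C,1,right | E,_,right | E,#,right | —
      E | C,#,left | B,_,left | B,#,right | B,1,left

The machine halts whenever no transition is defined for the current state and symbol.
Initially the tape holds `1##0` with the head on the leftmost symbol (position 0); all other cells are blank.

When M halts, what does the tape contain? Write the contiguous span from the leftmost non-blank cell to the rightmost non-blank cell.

0###1#

A | __[1]##0   read 1 → write #, move left, go to B
B | _[_]###0   read _ → write 1, move left, go to C
C | [_]1###0   read _ → write #, move right, go to A
A | #[1]###0   read 1 → write #, move left, go to B
B | [#]####0   read # → write 0, move right, go to A
A | 0[#]###0   read # → write #, move right, go to E
E | 0#[#]##0   read # → write #, move right, go to B
B | 0##[#]#0   read # → write 0, move right, go to A
A | 0##0[#]0   read # → write #, move right, go to E
E | 0##0#[0]   read 0 → write #, move left, go to C
C | 0##0[#]#   read # → write 1, move left, go to A
A | 0##[0]1#   read 0 → write 1, move left, go to B
B | 0#[#]11#   read # → write 0, move right, go to A
A | 0#0[1]1#   read 1 → write #, move left, go to B
B | 0#[0]#1#   read 0 → write #, move right, go to E
E | 0##[#]1#   read # → write #, move right, go to B
B | 0###[1]#
The non-blank tape span at halt is 0###1#.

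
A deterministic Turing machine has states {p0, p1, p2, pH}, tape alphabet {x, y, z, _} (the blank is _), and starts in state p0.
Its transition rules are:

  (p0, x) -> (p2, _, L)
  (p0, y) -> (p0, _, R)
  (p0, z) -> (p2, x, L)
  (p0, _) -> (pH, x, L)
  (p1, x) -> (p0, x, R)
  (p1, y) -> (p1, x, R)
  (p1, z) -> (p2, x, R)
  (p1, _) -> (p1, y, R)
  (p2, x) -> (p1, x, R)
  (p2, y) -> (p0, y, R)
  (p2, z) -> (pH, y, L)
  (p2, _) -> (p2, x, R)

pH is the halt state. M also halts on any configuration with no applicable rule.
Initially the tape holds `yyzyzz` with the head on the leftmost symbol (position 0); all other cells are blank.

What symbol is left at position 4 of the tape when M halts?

x

p0 | [y]yzyzz   read y → write _, move R, go to p0
p0 | _[y]zyzz   read y → write _, move R, go to p0
p0 | __[z]yzz   read z → write x, move L, go to p2
p2 | _[_]xyzz   read _ → write x, move R, go to p2
p2 | _x[x]yzz   read x → write x, move R, go to p1
p1 | _xx[y]zz   read y → write x, move R, go to p1
p1 | _xxx[z]z   read z → write x, move R, go to p2
p2 | _xxxx[z]   read z → write y, move L, go to pH
pH | _xxx[x]y
Cell 4 holds x when M halts.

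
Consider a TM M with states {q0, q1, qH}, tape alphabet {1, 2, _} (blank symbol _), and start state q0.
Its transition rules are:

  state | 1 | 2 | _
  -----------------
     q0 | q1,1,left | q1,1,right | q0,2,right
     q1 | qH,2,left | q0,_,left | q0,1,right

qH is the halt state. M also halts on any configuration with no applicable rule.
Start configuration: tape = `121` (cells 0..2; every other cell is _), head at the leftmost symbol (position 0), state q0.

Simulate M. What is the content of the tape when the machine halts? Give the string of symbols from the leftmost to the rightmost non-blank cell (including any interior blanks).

state=q0 head=0 tape=__[1]21   (q0,1)→(q1,1,left)
state=q1 head=-1 tape=_[_]121   (q1,_)→(q0,1,right)
state=q0 head=0 tape=_1[1]21   (q0,1)→(q1,1,left)
state=q1 head=-1 tape=_[1]121   (q1,1)→(qH,2,left)
state=qH head=-2 tape=[_]2121
The non-blank tape span at halt is 2121.

2121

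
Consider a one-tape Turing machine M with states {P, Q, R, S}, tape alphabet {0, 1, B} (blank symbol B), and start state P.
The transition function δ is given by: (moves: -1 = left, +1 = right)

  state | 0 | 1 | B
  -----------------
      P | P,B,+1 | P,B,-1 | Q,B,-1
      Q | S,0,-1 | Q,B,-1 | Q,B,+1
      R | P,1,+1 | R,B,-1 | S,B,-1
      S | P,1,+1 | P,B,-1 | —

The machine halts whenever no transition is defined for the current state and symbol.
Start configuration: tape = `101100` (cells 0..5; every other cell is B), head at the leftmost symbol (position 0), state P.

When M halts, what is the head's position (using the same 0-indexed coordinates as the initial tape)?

state=P head=0 tape=BB[1]01100   (P,1)→(P,B,-1)
state=P head=-1 tape=B[B]B01100   (P,B)→(Q,B,-1)
state=Q head=-2 tape=[B]BB01100   (Q,B)→(Q,B,+1)
state=Q head=-1 tape=B[B]B01100   (Q,B)→(Q,B,+1)
state=Q head=0 tape=BB[B]01100   (Q,B)→(Q,B,+1)
state=Q head=1 tape=BBB[0]1100   (Q,0)→(S,0,-1)
state=S head=0 tape=BB[B]01100
At halt the head is at cell 0.

0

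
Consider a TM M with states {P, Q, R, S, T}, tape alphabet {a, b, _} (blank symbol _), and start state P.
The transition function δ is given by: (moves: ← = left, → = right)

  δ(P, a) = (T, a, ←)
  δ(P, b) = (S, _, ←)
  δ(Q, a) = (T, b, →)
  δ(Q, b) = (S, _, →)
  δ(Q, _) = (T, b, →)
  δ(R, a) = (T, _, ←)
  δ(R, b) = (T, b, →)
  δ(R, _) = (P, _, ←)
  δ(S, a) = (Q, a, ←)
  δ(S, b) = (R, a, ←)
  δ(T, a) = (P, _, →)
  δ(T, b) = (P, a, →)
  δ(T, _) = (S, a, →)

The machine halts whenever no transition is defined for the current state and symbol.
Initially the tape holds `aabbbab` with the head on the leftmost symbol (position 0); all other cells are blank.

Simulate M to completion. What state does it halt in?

S

state=P head=0 tape=_[a]abbbab   (P,a)→(T,a,←)
state=T head=-1 tape=[_]aabbbab   (T,_)→(S,a,→)
state=S head=0 tape=a[a]abbbab   (S,a)→(Q,a,←)
state=Q head=-1 tape=[a]aabbbab   (Q,a)→(T,b,→)
state=T head=0 tape=b[a]abbbab   (T,a)→(P,_,→)
state=P head=1 tape=b_[a]bbbab   (P,a)→(T,a,←)
state=T head=0 tape=b[_]abbbab   (T,_)→(S,a,→)
state=S head=1 tape=ba[a]bbbab   (S,a)→(Q,a,←)
state=Q head=0 tape=b[a]abbbab   (Q,a)→(T,b,→)
state=T head=1 tape=bb[a]bbbab   (T,a)→(P,_,→)
state=P head=2 tape=bb_[b]bbab   (P,b)→(S,_,←)
state=S head=1 tape=bb[_]_bbab
No transition is defined for (S, _); M halts in state S.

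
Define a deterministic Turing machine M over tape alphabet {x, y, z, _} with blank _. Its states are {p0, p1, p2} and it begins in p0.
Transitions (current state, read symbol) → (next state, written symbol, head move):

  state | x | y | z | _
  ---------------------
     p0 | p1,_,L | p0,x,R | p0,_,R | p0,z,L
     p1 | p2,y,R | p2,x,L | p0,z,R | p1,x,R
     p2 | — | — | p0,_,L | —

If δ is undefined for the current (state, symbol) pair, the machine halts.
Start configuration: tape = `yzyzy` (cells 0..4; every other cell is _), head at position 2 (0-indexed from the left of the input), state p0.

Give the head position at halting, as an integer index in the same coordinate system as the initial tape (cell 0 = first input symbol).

state=p0 head=2 tape=yz[y]zy___   (p0,y)→(p0,x,R)
state=p0 head=3 tape=yzx[z]y___   (p0,z)→(p0,_,R)
state=p0 head=4 tape=yzx_[y]___   (p0,y)→(p0,x,R)
state=p0 head=5 tape=yzx_x[_]__   (p0,_)→(p0,z,L)
state=p0 head=4 tape=yzx_[x]z__   (p0,x)→(p1,_,L)
state=p1 head=3 tape=yzx[_]_z__   (p1,_)→(p1,x,R)
state=p1 head=4 tape=yzxx[_]z__   (p1,_)→(p1,x,R)
state=p1 head=5 tape=yzxxx[z]__   (p1,z)→(p0,z,R)
state=p0 head=6 tape=yzxxxz[_]_   (p0,_)→(p0,z,L)
state=p0 head=5 tape=yzxxx[z]z_   (p0,z)→(p0,_,R)
state=p0 head=6 tape=yzxxx_[z]_   (p0,z)→(p0,_,R)
state=p0 head=7 tape=yzxxx__[_]   (p0,_)→(p0,z,L)
state=p0 head=6 tape=yzxxx_[_]z   (p0,_)→(p0,z,L)
state=p0 head=5 tape=yzxxx[_]zz   (p0,_)→(p0,z,L)
state=p0 head=4 tape=yzxx[x]zzz   (p0,x)→(p1,_,L)
state=p1 head=3 tape=yzx[x]_zzz   (p1,x)→(p2,y,R)
state=p2 head=4 tape=yzxy[_]zzz
At halt the head is at cell 4.

4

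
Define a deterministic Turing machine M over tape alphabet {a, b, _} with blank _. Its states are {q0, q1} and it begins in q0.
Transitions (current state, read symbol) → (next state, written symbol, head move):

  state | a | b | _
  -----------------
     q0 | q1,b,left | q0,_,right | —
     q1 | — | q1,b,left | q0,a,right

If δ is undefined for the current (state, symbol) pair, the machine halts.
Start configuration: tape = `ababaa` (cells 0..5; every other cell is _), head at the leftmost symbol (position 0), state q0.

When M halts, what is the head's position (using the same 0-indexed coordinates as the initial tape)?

6

q0 | _[a]babaa_   read a → write b, move left, go to q1
q1 | [_]bbabaa_   read _ → write a, move right, go to q0
q0 | a[b]babaa_   read b → write _, move right, go to q0
q0 | a_[b]abaa_   read b → write _, move right, go to q0
q0 | a__[a]baa_   read a → write b, move left, go to q1
q1 | a_[_]bbaa_   read _ → write a, move right, go to q0
q0 | a_a[b]baa_   read b → write _, move right, go to q0
q0 | a_a_[b]aa_   read b → write _, move right, go to q0
q0 | a_a__[a]a_   read a → write b, move left, go to q1
q1 | a_a_[_]ba_   read _ → write a, move right, go to q0
q0 | a_a_a[b]a_   read b → write _, move right, go to q0
q0 | a_a_a_[a]_   read a → write b, move left, go to q1
q1 | a_a_a[_]b_   read _ → write a, move right, go to q0
q0 | a_a_aa[b]_   read b → write _, move right, go to q0
q0 | a_a_aa_[_]
At halt the head is at cell 6.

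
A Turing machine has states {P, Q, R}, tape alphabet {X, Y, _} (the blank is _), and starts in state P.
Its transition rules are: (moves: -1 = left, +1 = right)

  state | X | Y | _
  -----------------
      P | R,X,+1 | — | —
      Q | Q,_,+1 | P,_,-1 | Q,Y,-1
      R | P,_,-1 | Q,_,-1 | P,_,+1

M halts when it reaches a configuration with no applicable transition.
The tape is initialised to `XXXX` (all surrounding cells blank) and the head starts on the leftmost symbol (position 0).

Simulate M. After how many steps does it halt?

8

state=P head=0 tape=[X]XXX_   (P,X)→(R,X,+1)
state=R head=1 tape=X[X]XX_   (R,X)→(P,_,-1)
state=P head=0 tape=[X]_XX_   (P,X)→(R,X,+1)
state=R head=1 tape=X[_]XX_   (R,_)→(P,_,+1)
state=P head=2 tape=X_[X]X_   (P,X)→(R,X,+1)
state=R head=3 tape=X_X[X]_   (R,X)→(P,_,-1)
state=P head=2 tape=X_[X]__   (P,X)→(R,X,+1)
state=R head=3 tape=X_X[_]_   (R,_)→(P,_,+1)
state=P head=4 tape=X_X_[_]
M halts after 8 transitions.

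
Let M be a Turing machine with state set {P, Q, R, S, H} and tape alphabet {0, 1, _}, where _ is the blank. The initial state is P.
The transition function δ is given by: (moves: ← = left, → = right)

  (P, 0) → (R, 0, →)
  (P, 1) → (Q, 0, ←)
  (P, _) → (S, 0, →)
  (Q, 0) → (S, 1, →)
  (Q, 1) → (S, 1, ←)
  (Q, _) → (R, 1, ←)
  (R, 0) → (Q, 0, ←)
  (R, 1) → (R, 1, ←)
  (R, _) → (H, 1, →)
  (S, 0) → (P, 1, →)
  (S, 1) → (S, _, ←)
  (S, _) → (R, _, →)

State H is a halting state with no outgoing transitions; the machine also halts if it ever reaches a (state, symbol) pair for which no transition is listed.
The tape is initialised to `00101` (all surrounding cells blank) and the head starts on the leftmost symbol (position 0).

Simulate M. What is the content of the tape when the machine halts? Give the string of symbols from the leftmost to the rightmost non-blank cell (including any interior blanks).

state=P head=0 tape=_[0]0101   (P,0)→(R,0,→)
state=R head=1 tape=_0[0]101   (R,0)→(Q,0,←)
state=Q head=0 tape=_[0]0101   (Q,0)→(S,1,→)
state=S head=1 tape=_1[0]101   (S,0)→(P,1,→)
state=P head=2 tape=_11[1]01   (P,1)→(Q,0,←)
state=Q head=1 tape=_1[1]001   (Q,1)→(S,1,←)
state=S head=0 tape=_[1]1001   (S,1)→(S,_,←)
state=S head=-1 tape=[_]_1001   (S,_)→(R,_,→)
state=R head=0 tape=_[_]1001   (R,_)→(H,1,→)
state=H head=1 tape=_1[1]001
The non-blank tape span at halt is 11001.

11001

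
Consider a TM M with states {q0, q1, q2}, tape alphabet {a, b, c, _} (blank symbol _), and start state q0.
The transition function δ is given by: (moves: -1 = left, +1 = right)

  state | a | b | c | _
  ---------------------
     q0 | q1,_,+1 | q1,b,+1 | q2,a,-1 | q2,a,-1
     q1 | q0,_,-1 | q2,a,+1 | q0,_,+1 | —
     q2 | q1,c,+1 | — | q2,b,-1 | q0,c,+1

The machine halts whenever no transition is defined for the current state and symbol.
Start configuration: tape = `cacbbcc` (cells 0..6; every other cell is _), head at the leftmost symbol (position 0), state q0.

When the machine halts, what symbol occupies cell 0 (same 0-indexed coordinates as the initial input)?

_

state=q0 head=0 tape=__[c]acbbcc   (q0,c)→(q2,a,-1)
state=q2 head=-1 tape=_[_]aacbbcc   (q2,_)→(q0,c,+1)
state=q0 head=0 tape=_c[a]acbbcc   (q0,a)→(q1,_,+1)
state=q1 head=1 tape=_c_[a]cbbcc   (q1,a)→(q0,_,-1)
state=q0 head=0 tape=_c[_]_cbbcc   (q0,_)→(q2,a,-1)
state=q2 head=-1 tape=_[c]a_cbbcc   (q2,c)→(q2,b,-1)
state=q2 head=-2 tape=[_]ba_cbbcc   (q2,_)→(q0,c,+1)
state=q0 head=-1 tape=c[b]a_cbbcc   (q0,b)→(q1,b,+1)
state=q1 head=0 tape=cb[a]_cbbcc   (q1,a)→(q0,_,-1)
state=q0 head=-1 tape=c[b]__cbbcc   (q0,b)→(q1,b,+1)
state=q1 head=0 tape=cb[_]_cbbcc
Cell 0 holds _ when M halts.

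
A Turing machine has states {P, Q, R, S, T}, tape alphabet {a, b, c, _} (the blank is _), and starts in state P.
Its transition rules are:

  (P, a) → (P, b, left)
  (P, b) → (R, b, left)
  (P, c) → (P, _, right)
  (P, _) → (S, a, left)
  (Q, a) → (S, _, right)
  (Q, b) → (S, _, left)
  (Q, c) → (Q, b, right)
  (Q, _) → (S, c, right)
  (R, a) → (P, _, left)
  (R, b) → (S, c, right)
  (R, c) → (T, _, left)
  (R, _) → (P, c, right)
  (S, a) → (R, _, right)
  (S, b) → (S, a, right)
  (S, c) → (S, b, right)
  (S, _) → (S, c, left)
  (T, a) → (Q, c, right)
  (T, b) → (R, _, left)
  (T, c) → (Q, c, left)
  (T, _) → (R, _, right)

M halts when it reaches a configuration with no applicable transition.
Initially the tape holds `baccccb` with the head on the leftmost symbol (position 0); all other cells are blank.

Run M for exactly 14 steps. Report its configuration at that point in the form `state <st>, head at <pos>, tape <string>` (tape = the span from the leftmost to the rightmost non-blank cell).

state P, head at 0, tape cbaccccb

state=P head=0 tape=__[b]accccb   (P,b)→(R,b,left)
state=R head=-1 tape=_[_]baccccb   (R,_)→(P,c,right)
state=P head=0 tape=_c[b]accccb   (P,b)→(R,b,left)
state=R head=-1 tape=_[c]baccccb   (R,c)→(T,_,left)
state=T head=-2 tape=[_]_baccccb   (T,_)→(R,_,right)
state=R head=-1 tape=_[_]baccccb   (R,_)→(P,c,right)
state=P head=0 tape=_c[b]accccb   (P,b)→(R,b,left)
state=R head=-1 tape=_[c]baccccb   (R,c)→(T,_,left)
state=T head=-2 tape=[_]_baccccb   (T,_)→(R,_,right)
state=R head=-1 tape=_[_]baccccb   (R,_)→(P,c,right)
state=P head=0 tape=_c[b]accccb   (P,b)→(R,b,left)
state=R head=-1 tape=_[c]baccccb   (R,c)→(T,_,left)
state=T head=-2 tape=[_]_baccccb   (T,_)→(R,_,right)
state=R head=-1 tape=_[_]baccccb   (R,_)→(P,c,right)
state=P head=0 tape=_c[b]accccb
After 14 steps: state P, head at 0, tape cbaccccb.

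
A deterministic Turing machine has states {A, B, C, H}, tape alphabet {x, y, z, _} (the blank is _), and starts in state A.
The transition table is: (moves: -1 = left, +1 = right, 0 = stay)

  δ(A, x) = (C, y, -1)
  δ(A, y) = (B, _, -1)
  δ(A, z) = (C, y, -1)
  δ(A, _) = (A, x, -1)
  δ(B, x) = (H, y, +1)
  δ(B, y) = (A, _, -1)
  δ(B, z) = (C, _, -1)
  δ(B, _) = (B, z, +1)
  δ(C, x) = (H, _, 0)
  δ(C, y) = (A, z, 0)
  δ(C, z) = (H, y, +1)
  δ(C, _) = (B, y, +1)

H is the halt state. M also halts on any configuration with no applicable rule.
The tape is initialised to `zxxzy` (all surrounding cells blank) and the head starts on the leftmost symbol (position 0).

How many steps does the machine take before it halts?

8

A | __[z]xxzy   read z → write y, move -1, go to C
C | _[_]yxxzy   read _ → write y, move +1, go to B
B | _y[y]xxzy   read y → write _, move -1, go to A
A | _[y]_xxzy   read y → write _, move -1, go to B
B | [_]__xxzy   read _ → write z, move +1, go to B
B | z[_]_xxzy   read _ → write z, move +1, go to B
B | zz[_]xxzy   read _ → write z, move +1, go to B
B | zzz[x]xzy   read x → write y, move +1, go to H
H | zzzy[x]zy
M halts after 8 transitions.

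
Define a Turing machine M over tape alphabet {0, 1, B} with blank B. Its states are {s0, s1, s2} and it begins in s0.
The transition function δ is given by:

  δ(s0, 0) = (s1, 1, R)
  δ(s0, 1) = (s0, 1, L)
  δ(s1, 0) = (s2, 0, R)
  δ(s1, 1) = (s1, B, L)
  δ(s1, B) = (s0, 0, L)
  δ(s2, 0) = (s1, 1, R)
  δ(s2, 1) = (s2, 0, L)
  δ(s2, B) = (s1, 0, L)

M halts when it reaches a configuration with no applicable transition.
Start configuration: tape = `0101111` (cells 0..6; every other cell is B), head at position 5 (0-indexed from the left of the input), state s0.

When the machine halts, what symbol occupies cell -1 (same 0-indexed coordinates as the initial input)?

0

s0 | BB01011[1]1   read 1 → write 1, move L, go to s0
s0 | BB0101[1]11   read 1 → write 1, move L, go to s0
s0 | BB010[1]111   read 1 → write 1, move L, go to s0
s0 | BB01[0]1111   read 0 → write 1, move R, go to s1
s1 | BB011[1]111   read 1 → write B, move L, go to s1
s1 | BB01[1]B111   read 1 → write B, move L, go to s1
s1 | BB0[1]BB111   read 1 → write B, move L, go to s1
s1 | BB[0]BBB111   read 0 → write 0, move R, go to s2
s2 | BB0[B]BB111   read B → write 0, move L, go to s1
s1 | BB[0]0BB111   read 0 → write 0, move R, go to s2
s2 | BB0[0]BB111   read 0 → write 1, move R, go to s1
s1 | BB01[B]B111   read B → write 0, move L, go to s0
s0 | BB0[1]0B111   read 1 → write 1, move L, go to s0
s0 | BB[0]10B111   read 0 → write 1, move R, go to s1
s1 | BB1[1]0B111   read 1 → write B, move L, go to s1
s1 | BB[1]B0B111   read 1 → write B, move L, go to s1
s1 | B[B]BB0B111   read B → write 0, move L, go to s0
s0 | [B]0BB0B111
Cell -1 holds 0 when M halts.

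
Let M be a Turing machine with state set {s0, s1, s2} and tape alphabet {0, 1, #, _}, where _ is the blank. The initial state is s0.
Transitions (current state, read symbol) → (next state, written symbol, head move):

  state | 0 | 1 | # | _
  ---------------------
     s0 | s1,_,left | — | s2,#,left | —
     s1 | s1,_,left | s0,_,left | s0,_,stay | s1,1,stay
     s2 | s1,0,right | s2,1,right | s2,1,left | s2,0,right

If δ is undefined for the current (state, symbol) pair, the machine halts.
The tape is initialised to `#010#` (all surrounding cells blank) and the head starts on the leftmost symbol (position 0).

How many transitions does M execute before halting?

s0 | ___[#]010#   read # → write #, move left, go to s2
s2 | __[_]#010#   read _ → write 0, move right, go to s2
s2 | __0[#]010#   read # → write 1, move left, go to s2
s2 | __[0]1010#   read 0 → write 0, move right, go to s1
s1 | __0[1]010#   read 1 → write _, move left, go to s0
s0 | __[0]_010#   read 0 → write _, move left, go to s1
s1 | _[_]__010#   read _ → write 1, move stay, go to s1
s1 | _[1]__010#   read 1 → write _, move left, go to s0
s0 | [_]___010#
M halts after 8 transitions.

8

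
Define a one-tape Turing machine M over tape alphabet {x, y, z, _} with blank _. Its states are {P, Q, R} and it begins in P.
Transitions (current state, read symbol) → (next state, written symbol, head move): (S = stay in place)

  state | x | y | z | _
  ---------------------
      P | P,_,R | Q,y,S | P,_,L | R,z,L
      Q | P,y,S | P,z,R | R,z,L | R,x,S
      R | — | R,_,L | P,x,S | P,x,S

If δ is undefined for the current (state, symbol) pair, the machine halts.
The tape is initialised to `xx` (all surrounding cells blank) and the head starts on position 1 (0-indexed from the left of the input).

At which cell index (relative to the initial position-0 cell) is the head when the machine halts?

P | x[x]_   read x → write _, move R, go to P
P | x_[_]   read _ → write z, move L, go to R
R | x[_]z   read _ → write x, move S, go to P
P | x[x]z   read x → write _, move R, go to P
P | x_[z]   read z → write _, move L, go to P
P | x[_]_   read _ → write z, move L, go to R
R | [x]z_
At halt the head is at cell 0.

0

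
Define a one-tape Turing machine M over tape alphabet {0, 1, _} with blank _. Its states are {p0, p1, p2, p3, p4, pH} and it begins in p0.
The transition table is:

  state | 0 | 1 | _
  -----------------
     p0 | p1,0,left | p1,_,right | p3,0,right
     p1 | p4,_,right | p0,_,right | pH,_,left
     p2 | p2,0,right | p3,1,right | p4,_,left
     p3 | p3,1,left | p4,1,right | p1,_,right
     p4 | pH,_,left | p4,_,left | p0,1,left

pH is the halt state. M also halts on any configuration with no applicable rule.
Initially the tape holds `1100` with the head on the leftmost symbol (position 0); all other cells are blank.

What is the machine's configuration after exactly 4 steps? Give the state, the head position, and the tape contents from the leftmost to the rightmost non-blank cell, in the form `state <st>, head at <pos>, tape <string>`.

state pH, head at 0, tape 00

state=p0 head=0 tape=[1]100   (p0,1)→(p1,_,right)
state=p1 head=1 tape=_[1]00   (p1,1)→(p0,_,right)
state=p0 head=2 tape=__[0]0   (p0,0)→(p1,0,left)
state=p1 head=1 tape=_[_]00   (p1,_)→(pH,_,left)
state=pH head=0 tape=[_]_00
After 4 steps: state pH, head at 0, tape 00.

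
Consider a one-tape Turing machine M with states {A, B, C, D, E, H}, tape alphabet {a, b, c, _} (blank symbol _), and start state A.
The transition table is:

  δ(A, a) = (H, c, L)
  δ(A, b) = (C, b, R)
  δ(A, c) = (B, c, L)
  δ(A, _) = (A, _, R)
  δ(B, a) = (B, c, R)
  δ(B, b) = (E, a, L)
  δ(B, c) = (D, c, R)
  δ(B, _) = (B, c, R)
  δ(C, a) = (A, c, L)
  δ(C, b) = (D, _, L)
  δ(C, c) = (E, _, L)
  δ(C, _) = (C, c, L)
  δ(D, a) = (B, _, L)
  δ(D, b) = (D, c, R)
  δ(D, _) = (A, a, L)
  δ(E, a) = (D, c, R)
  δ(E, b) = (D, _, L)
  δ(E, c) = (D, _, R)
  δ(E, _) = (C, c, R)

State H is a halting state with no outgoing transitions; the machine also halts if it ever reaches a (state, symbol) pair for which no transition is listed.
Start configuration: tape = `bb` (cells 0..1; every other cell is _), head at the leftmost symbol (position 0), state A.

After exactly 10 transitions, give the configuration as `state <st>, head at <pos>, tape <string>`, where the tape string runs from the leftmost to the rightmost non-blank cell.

state A, head at 0, tape cca

state=A head=0 tape=_[b]b   (A,b)→(C,b,R)
state=C head=1 tape=_b[b]   (C,b)→(D,_,L)
state=D head=0 tape=_[b]_   (D,b)→(D,c,R)
state=D head=1 tape=_c[_]   (D,_)→(A,a,L)
state=A head=0 tape=_[c]a   (A,c)→(B,c,L)
state=B head=-1 tape=[_]ca   (B,_)→(B,c,R)
state=B head=0 tape=c[c]a   (B,c)→(D,c,R)
state=D head=1 tape=cc[a]   (D,a)→(B,_,L)
state=B head=0 tape=c[c]_   (B,c)→(D,c,R)
state=D head=1 tape=cc[_]   (D,_)→(A,a,L)
state=A head=0 tape=c[c]a
After 10 steps: state A, head at 0, tape cca.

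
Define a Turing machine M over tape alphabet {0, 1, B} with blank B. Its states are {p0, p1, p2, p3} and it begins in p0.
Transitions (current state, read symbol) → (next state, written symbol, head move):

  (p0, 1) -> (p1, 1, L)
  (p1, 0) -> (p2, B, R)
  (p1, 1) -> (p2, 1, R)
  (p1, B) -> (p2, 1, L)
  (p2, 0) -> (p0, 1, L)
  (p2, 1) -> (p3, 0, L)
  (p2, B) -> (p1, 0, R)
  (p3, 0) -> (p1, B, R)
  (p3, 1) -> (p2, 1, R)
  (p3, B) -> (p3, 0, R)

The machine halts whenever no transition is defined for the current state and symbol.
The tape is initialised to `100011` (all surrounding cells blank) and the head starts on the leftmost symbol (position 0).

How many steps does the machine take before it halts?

17

p0 | BBB[1]00011   read 1 → write 1, move L, go to p1
p1 | BB[B]100011   read B → write 1, move L, go to p2
p2 | B[B]1100011   read B → write 0, move R, go to p1
p1 | B0[1]100011   read 1 → write 1, move R, go to p2
p2 | B01[1]00011   read 1 → write 0, move L, go to p3
p3 | B0[1]000011   read 1 → write 1, move R, go to p2
p2 | B01[0]00011   read 0 → write 1, move L, go to p0
p0 | B0[1]100011   read 1 → write 1, move L, go to p1
p1 | B[0]1100011   read 0 → write B, move R, go to p2
p2 | BB[1]100011   read 1 → write 0, move L, go to p3
p3 | B[B]0100011   read B → write 0, move R, go to p3
p3 | B0[0]100011   read 0 → write B, move R, go to p1
p1 | B0B[1]00011   read 1 → write 1, move R, go to p2
p2 | B0B1[0]0011   read 0 → write 1, move L, go to p0
p0 | B0B[1]10011   read 1 → write 1, move L, go to p1
p1 | B0[B]110011   read B → write 1, move L, go to p2
p2 | B[0]1110011   read 0 → write 1, move L, go to p0
p0 | [B]11110011
M halts after 17 transitions.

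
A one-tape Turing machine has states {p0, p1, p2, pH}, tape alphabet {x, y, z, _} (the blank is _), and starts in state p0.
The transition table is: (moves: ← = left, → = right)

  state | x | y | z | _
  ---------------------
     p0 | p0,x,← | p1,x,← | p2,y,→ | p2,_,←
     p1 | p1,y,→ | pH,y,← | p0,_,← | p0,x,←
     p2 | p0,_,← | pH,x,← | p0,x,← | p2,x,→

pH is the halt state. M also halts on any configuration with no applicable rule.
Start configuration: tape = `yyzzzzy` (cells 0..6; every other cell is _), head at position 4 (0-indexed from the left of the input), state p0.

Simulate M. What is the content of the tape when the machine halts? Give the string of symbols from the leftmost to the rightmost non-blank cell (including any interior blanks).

state=p0 head=4 tape=yyzz[z]zy   (p0,z)→(p2,y,→)
state=p2 head=5 tape=yyzzy[z]y   (p2,z)→(p0,x,←)
state=p0 head=4 tape=yyzz[y]xy   (p0,y)→(p1,x,←)
state=p1 head=3 tape=yyz[z]xxy   (p1,z)→(p0,_,←)
state=p0 head=2 tape=yy[z]_xxy   (p0,z)→(p2,y,→)
state=p2 head=3 tape=yyy[_]xxy   (p2,_)→(p2,x,→)
state=p2 head=4 tape=yyyx[x]xy   (p2,x)→(p0,_,←)
state=p0 head=3 tape=yyy[x]_xy   (p0,x)→(p0,x,←)
state=p0 head=2 tape=yy[y]x_xy   (p0,y)→(p1,x,←)
state=p1 head=1 tape=y[y]xx_xy   (p1,y)→(pH,y,←)
state=pH head=0 tape=[y]yxx_xy
The non-blank tape span at halt is yyxx_xy.

yyxx_xy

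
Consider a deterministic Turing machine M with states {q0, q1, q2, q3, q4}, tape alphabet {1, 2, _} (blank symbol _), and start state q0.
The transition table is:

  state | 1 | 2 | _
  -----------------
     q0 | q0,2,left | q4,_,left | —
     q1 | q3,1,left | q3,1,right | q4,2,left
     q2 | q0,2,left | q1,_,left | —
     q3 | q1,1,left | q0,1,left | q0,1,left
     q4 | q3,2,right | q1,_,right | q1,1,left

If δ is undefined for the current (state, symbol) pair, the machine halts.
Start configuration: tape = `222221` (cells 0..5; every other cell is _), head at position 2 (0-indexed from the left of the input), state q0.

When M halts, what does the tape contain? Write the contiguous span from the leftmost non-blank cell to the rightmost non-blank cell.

q0 | __22[2]221   read 2 → write _, move left, go to q4
q4 | __2[2]_221   read 2 → write _, move right, go to q1
q1 | __2_[_]221   read _ → write 2, move left, go to q4
q4 | __2[_]2221   read _ → write 1, move left, go to q1
q1 | __[2]12221   read 2 → write 1, move right, go to q3
q3 | __1[1]2221   read 1 → write 1, move left, go to q1
q1 | __[1]12221   read 1 → write 1, move left, go to q3
q3 | _[_]112221   read _ → write 1, move left, go to q0
q0 | [_]1112221
The non-blank tape span at halt is 1112221.

1112221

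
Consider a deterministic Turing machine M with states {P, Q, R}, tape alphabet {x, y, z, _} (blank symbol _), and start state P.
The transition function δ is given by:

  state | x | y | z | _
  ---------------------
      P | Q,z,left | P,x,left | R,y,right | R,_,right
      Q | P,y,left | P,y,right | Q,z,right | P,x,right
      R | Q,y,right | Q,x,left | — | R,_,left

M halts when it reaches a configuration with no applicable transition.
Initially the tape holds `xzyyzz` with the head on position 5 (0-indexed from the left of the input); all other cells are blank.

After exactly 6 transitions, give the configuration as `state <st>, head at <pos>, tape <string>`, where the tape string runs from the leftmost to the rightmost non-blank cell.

state=P head=5 tape=xzyyz[z]_   (P,z)→(R,y,right)
state=R head=6 tape=xzyyzy[_]   (R,_)→(R,_,left)
state=R head=5 tape=xzyyz[y]_   (R,y)→(Q,x,left)
state=Q head=4 tape=xzyy[z]x_   (Q,z)→(Q,z,right)
state=Q head=5 tape=xzyyz[x]_   (Q,x)→(P,y,left)
state=P head=4 tape=xzyy[z]y_   (P,z)→(R,y,right)
state=R head=5 tape=xzyyy[y]_
After 6 steps: state R, head at 5, tape xzyyyy.

state R, head at 5, tape xzyyyy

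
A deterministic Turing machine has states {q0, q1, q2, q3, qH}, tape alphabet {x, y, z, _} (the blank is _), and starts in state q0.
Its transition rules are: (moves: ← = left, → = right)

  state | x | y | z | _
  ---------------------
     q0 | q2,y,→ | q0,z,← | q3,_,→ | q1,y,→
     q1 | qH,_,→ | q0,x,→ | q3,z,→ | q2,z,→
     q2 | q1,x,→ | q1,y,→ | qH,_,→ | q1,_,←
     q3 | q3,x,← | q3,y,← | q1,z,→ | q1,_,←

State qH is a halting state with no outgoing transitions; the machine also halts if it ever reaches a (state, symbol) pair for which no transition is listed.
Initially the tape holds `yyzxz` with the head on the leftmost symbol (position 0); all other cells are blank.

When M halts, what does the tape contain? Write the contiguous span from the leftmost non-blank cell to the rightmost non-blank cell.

q0 | _[y]yzxz   read y → write z, move ←, go to q0
q0 | [_]zyzxz   read _ → write y, move →, go to q1
q1 | y[z]yzxz   read z → write z, move →, go to q3
q3 | yz[y]zxz   read y → write y, move ←, go to q3
q3 | y[z]yzxz   read z → write z, move →, go to q1
q1 | yz[y]zxz   read y → write x, move →, go to q0
q0 | yzx[z]xz   read z → write _, move →, go to q3
q3 | yzx_[x]z   read x → write x, move ←, go to q3
q3 | yzx[_]xz   read _ → write _, move ←, go to q1
q1 | yz[x]_xz   read x → write _, move →, go to qH
qH | yz_[_]xz
The non-blank tape span at halt is yz__xz.

yz__xz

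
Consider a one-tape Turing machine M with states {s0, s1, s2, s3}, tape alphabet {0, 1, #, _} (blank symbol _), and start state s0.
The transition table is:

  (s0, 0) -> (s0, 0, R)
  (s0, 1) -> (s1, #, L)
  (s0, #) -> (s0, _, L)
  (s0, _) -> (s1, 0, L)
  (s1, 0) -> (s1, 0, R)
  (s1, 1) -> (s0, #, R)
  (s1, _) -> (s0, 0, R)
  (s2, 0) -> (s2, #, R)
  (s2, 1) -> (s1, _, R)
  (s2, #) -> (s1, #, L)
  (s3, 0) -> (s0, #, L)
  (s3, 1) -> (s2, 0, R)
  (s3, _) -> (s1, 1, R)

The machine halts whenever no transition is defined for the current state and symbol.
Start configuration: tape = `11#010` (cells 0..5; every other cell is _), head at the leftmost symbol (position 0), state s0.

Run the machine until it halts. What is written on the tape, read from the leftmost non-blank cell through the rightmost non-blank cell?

s0 | _[1]1#010   read 1 → write #, move L, go to s1
s1 | [_]#1#010   read _ → write 0, move R, go to s0
s0 | 0[#]1#010   read # → write _, move L, go to s0
s0 | [0]_1#010   read 0 → write 0, move R, go to s0
s0 | 0[_]1#010   read _ → write 0, move L, go to s1
s1 | [0]01#010   read 0 → write 0, move R, go to s1
s1 | 0[0]1#010   read 0 → write 0, move R, go to s1
s1 | 00[1]#010   read 1 → write #, move R, go to s0
s0 | 00#[#]010   read # → write _, move L, go to s0
s0 | 00[#]_010   read # → write _, move L, go to s0
s0 | 0[0]__010   read 0 → write 0, move R, go to s0
s0 | 00[_]_010   read _ → write 0, move L, go to s1
s1 | 0[0]0_010   read 0 → write 0, move R, go to s1
s1 | 00[0]_010   read 0 → write 0, move R, go to s1
s1 | 000[_]010   read _ → write 0, move R, go to s0
s0 | 0000[0]10   read 0 → write 0, move R, go to s0
s0 | 00000[1]0   read 1 → write #, move L, go to s1
s1 | 0000[0]#0   read 0 → write 0, move R, go to s1
s1 | 00000[#]0
The non-blank tape span at halt is 00000#0.

00000#0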